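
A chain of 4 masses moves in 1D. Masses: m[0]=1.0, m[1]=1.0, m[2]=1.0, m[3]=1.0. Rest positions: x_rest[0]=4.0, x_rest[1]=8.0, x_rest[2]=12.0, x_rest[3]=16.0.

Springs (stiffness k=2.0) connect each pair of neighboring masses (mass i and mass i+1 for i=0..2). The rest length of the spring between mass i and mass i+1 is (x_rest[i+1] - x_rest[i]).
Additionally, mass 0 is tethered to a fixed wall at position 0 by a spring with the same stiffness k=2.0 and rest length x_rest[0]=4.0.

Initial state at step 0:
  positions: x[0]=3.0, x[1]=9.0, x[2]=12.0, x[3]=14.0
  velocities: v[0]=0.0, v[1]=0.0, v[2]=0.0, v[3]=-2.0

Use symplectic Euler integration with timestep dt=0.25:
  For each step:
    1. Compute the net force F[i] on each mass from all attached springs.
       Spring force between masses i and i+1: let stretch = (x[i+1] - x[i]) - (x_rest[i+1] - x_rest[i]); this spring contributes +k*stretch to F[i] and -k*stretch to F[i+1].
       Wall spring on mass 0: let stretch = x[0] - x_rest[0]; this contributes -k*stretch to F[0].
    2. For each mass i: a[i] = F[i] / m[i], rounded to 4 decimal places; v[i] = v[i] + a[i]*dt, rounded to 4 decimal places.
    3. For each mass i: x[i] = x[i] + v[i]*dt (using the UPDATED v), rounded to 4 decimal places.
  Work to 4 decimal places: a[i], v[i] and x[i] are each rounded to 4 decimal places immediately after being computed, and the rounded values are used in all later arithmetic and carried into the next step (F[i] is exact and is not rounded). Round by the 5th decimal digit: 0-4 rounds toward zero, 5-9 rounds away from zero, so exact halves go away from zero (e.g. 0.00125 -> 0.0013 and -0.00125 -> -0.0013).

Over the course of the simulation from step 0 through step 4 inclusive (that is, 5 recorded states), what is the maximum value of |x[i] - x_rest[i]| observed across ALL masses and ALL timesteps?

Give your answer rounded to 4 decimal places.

Step 0: x=[3.0000 9.0000 12.0000 14.0000] v=[0.0000 0.0000 0.0000 -2.0000]
Step 1: x=[3.3750 8.6250 11.8750 13.7500] v=[1.5000 -1.5000 -0.5000 -1.0000]
Step 2: x=[3.9844 8.0000 11.5781 13.7656] v=[2.4375 -2.5000 -1.1875 0.0625]
Step 3: x=[4.5977 7.3203 11.1074 14.0078] v=[2.4531 -2.7188 -1.8828 0.9688]
Step 4: x=[4.9766 6.7737 10.5259 14.3875] v=[1.5156 -2.1866 -2.3262 1.5186]
Max displacement = 2.2500

Answer: 2.2500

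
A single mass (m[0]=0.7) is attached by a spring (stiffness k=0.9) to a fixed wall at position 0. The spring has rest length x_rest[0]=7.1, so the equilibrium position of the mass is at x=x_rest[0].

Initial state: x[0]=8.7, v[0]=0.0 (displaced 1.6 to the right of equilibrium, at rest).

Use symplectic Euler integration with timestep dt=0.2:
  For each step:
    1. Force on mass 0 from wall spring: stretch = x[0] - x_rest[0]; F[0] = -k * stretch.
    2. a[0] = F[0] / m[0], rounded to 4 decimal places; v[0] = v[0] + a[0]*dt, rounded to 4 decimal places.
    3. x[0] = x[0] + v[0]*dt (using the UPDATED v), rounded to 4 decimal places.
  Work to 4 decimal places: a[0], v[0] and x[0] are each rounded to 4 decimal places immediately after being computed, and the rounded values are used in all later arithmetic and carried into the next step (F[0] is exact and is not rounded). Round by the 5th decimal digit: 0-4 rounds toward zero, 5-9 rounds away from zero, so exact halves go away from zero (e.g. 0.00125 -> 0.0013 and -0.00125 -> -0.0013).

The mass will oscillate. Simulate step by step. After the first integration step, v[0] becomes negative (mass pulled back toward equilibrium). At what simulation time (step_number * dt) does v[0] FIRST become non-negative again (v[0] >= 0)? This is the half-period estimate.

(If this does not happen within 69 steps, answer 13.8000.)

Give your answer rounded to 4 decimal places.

Step 0: x=[8.7000] v=[0.0000]
Step 1: x=[8.6177] v=[-0.4114]
Step 2: x=[8.4574] v=[-0.8017]
Step 3: x=[8.2273] v=[-1.1507]
Step 4: x=[7.9392] v=[-1.4406]
Step 5: x=[7.6079] v=[-1.6564]
Step 6: x=[7.2505] v=[-1.7870]
Step 7: x=[6.8854] v=[-1.8257]
Step 8: x=[6.5313] v=[-1.7705]
Step 9: x=[6.2064] v=[-1.6243]
Step 10: x=[5.9275] v=[-1.3945]
Step 11: x=[5.7089] v=[-1.0930]
Step 12: x=[5.5618] v=[-0.7353]
Step 13: x=[5.4938] v=[-0.3398]
Step 14: x=[5.5084] v=[0.0732]
First v>=0 after going negative at step 14, time=2.8000

Answer: 2.8000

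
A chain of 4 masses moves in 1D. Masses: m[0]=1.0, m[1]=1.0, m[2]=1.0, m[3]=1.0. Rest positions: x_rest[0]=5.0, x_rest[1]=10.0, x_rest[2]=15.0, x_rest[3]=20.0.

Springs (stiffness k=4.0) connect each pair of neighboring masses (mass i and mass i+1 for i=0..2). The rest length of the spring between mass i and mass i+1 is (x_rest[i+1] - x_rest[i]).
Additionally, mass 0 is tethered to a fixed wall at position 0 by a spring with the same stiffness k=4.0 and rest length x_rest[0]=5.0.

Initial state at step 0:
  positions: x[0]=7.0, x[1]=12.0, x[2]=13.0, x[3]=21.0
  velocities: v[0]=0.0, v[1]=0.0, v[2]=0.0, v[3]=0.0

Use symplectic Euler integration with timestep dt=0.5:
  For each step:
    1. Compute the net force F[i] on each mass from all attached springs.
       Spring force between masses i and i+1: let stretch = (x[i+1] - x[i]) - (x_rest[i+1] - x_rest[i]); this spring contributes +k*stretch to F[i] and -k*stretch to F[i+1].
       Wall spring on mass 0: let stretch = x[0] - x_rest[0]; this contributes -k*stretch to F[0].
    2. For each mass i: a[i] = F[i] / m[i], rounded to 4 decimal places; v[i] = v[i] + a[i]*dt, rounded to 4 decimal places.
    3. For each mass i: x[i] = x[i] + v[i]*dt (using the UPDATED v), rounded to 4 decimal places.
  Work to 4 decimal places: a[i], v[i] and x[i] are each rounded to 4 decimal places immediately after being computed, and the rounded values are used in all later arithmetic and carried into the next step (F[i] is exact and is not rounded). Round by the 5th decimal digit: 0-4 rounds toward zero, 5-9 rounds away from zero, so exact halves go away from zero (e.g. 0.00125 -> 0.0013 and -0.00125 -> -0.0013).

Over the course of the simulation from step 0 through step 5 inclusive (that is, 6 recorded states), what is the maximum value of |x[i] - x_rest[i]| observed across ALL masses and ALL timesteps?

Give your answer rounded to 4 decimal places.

Answer: 5.0000

Derivation:
Step 0: x=[7.0000 12.0000 13.0000 21.0000] v=[0.0000 0.0000 0.0000 0.0000]
Step 1: x=[5.0000 8.0000 20.0000 18.0000] v=[-4.0000 -8.0000 14.0000 -6.0000]
Step 2: x=[1.0000 13.0000 13.0000 22.0000] v=[-8.0000 10.0000 -14.0000 8.0000]
Step 3: x=[8.0000 6.0000 15.0000 22.0000] v=[14.0000 -14.0000 4.0000 0.0000]
Step 4: x=[5.0000 10.0000 15.0000 20.0000] v=[-6.0000 8.0000 0.0000 -4.0000]
Step 5: x=[2.0000 14.0000 15.0000 18.0000] v=[-6.0000 8.0000 0.0000 -4.0000]
Max displacement = 5.0000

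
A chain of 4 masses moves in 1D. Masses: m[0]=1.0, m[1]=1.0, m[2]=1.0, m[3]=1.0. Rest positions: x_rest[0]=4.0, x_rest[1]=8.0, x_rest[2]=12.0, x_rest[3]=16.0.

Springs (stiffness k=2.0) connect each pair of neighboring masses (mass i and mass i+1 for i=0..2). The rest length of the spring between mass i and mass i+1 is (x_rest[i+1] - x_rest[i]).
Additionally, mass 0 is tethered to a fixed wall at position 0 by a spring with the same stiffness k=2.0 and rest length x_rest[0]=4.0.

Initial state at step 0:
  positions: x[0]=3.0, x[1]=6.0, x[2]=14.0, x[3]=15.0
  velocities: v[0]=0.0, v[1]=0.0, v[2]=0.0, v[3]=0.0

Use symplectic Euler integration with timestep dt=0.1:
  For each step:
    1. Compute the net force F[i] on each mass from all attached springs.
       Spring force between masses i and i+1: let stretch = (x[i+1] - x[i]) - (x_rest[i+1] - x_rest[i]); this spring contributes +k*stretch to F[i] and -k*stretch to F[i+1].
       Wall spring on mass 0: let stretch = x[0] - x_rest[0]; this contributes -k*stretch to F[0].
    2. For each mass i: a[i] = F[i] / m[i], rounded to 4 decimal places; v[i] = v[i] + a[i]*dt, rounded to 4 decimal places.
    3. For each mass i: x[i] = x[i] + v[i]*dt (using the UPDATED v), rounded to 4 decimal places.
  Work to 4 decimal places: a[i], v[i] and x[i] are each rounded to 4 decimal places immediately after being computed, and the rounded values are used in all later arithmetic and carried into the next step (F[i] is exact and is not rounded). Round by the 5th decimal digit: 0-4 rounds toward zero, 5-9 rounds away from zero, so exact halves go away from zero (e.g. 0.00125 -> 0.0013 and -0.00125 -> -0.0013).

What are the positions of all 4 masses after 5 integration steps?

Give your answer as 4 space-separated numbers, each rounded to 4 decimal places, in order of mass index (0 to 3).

Step 0: x=[3.0000 6.0000 14.0000 15.0000] v=[0.0000 0.0000 0.0000 0.0000]
Step 1: x=[3.0000 6.1000 13.8600 15.0600] v=[0.0000 1.0000 -1.4000 0.6000]
Step 2: x=[3.0020 6.2932 13.5888 15.1760] v=[0.0200 1.9320 -2.7120 1.1600]
Step 3: x=[3.0098 6.5665 13.2034 15.3403] v=[0.0778 2.7329 -3.8537 1.6426]
Step 4: x=[3.0285 6.9014 12.7280 15.5418] v=[0.1872 3.3489 -4.7537 2.0152]
Step 5: x=[3.0641 7.2754 12.1924 15.7670] v=[0.3561 3.7396 -5.3563 2.2524]

Answer: 3.0641 7.2754 12.1924 15.7670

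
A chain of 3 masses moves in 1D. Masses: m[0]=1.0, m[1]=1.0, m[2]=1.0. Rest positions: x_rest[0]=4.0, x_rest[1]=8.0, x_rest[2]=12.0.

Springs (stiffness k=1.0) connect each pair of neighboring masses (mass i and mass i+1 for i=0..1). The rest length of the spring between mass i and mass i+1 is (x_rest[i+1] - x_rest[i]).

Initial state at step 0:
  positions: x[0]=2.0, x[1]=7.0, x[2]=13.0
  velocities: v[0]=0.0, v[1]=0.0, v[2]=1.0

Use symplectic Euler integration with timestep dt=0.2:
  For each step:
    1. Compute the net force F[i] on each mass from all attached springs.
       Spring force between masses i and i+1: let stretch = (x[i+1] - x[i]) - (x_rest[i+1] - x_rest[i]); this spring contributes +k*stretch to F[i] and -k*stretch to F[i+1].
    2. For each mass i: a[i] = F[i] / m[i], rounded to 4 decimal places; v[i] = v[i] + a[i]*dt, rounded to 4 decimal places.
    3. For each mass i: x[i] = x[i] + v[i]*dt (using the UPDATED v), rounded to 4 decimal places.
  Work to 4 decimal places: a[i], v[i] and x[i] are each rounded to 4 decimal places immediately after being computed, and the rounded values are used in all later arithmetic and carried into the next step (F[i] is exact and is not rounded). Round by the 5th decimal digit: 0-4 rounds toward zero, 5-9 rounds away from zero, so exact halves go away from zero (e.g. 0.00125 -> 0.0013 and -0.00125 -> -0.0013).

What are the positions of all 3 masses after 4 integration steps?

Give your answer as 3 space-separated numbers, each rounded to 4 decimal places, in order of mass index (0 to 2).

Answer: 2.4005 7.4063 12.9932

Derivation:
Step 0: x=[2.0000 7.0000 13.0000] v=[0.0000 0.0000 1.0000]
Step 1: x=[2.0400 7.0400 13.1200] v=[0.2000 0.2000 0.6000]
Step 2: x=[2.1200 7.1232 13.1568] v=[0.4000 0.4160 0.1840]
Step 3: x=[2.2401 7.2476 13.1123] v=[0.6006 0.6221 -0.2227]
Step 4: x=[2.4005 7.4063 12.9932] v=[0.8021 0.7935 -0.5956]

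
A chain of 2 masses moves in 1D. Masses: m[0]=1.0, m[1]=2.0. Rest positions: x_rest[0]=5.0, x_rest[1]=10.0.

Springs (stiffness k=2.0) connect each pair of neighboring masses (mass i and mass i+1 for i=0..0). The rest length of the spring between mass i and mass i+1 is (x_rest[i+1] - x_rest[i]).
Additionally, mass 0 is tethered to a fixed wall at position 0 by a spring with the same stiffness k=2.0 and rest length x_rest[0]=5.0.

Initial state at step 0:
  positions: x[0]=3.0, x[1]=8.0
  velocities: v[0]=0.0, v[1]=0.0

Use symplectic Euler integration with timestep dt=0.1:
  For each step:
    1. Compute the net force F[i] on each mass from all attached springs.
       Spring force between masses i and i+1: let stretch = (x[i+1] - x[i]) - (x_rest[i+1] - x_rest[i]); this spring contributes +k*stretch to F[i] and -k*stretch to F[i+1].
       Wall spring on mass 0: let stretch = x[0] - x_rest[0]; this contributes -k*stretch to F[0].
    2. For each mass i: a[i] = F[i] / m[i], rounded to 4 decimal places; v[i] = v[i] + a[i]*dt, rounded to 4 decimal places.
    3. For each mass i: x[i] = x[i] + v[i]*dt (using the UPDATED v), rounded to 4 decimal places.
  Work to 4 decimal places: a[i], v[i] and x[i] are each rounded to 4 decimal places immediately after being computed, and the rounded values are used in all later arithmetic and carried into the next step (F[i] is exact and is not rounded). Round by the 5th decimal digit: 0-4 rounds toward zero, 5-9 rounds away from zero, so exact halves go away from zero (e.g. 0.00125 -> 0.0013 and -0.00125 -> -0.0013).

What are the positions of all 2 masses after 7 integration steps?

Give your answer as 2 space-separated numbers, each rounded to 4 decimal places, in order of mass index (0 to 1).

Step 0: x=[3.0000 8.0000] v=[0.0000 0.0000]
Step 1: x=[3.0400 8.0000] v=[0.4000 0.0000]
Step 2: x=[3.1184 8.0004] v=[0.7840 0.0040]
Step 3: x=[3.2321 8.0020] v=[1.1367 0.0158]
Step 4: x=[3.3765 8.0059] v=[1.4443 0.0388]
Step 5: x=[3.5460 8.0135] v=[1.6949 0.0759]
Step 6: x=[3.7339 8.0264] v=[1.8792 0.1292]
Step 7: x=[3.9330 8.0464] v=[1.9909 0.2000]

Answer: 3.9330 8.0464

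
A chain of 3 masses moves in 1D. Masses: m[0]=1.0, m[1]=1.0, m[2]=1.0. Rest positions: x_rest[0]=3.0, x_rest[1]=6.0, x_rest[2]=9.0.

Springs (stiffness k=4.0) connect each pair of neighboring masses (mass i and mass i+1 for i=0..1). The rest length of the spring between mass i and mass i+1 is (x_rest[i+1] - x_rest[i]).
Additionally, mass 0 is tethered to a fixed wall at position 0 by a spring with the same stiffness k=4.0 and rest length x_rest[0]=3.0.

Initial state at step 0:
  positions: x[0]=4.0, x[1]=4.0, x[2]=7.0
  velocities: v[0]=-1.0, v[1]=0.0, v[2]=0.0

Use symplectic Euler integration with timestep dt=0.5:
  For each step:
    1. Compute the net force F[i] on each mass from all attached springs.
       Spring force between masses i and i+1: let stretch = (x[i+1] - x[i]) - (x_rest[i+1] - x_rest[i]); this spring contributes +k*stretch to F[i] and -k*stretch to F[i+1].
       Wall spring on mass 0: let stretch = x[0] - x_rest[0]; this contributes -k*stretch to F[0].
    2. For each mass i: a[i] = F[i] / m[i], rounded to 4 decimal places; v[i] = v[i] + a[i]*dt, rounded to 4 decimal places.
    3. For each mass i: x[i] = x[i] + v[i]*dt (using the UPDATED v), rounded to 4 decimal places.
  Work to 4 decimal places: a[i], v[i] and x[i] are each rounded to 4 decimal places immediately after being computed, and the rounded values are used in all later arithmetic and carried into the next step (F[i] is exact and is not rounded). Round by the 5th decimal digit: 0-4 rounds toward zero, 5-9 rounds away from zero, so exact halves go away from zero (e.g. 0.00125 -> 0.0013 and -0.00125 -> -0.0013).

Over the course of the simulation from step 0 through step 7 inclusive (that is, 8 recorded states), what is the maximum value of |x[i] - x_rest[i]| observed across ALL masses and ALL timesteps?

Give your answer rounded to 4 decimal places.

Step 0: x=[4.0000 4.0000 7.0000] v=[-1.0000 0.0000 0.0000]
Step 1: x=[-0.5000 7.0000 7.0000] v=[-9.0000 6.0000 0.0000]
Step 2: x=[3.0000 2.5000 10.0000] v=[7.0000 -9.0000 6.0000]
Step 3: x=[3.0000 6.0000 8.5000] v=[0.0000 7.0000 -3.0000]
Step 4: x=[3.0000 9.0000 7.5000] v=[0.0000 6.0000 -2.0000]
Step 5: x=[6.0000 4.5000 11.0000] v=[6.0000 -9.0000 7.0000]
Step 6: x=[1.5000 8.0000 11.0000] v=[-9.0000 7.0000 0.0000]
Step 7: x=[2.0000 8.0000 11.0000] v=[1.0000 0.0000 0.0000]
Max displacement = 3.5000

Answer: 3.5000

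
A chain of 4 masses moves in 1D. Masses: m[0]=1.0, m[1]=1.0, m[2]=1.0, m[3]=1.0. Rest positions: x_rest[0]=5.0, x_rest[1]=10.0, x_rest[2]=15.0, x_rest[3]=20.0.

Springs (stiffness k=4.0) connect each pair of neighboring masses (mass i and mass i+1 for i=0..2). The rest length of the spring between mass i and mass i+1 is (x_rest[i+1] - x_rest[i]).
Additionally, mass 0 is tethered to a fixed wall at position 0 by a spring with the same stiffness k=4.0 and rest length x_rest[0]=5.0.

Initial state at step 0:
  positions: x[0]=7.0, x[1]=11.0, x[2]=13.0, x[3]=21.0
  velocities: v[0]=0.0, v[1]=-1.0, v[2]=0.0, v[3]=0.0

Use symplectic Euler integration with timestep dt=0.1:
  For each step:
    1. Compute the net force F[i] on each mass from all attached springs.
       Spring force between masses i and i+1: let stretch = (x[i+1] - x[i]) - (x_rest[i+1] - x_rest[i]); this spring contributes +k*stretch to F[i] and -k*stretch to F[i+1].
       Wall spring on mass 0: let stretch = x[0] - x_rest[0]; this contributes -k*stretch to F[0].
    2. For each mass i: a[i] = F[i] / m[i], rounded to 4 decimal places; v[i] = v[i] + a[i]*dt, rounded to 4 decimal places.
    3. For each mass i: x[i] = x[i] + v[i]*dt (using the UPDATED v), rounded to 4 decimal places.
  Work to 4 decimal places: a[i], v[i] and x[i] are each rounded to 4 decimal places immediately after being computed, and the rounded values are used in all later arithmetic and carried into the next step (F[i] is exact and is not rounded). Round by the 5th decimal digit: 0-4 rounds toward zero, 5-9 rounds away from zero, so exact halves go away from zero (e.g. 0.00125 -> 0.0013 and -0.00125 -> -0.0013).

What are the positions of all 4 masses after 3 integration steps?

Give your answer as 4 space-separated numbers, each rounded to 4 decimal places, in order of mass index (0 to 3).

Step 0: x=[7.0000 11.0000 13.0000 21.0000] v=[0.0000 -1.0000 0.0000 0.0000]
Step 1: x=[6.8800 10.8200 13.2400 20.8800] v=[-1.2000 -1.8000 2.4000 -1.2000]
Step 2: x=[6.6424 10.5792 13.6888 20.6544] v=[-2.3760 -2.4080 4.4880 -2.2560]
Step 3: x=[6.2966 10.3053 14.2918 20.3502] v=[-3.4582 -2.7389 6.0304 -3.0422]

Answer: 6.2966 10.3053 14.2918 20.3502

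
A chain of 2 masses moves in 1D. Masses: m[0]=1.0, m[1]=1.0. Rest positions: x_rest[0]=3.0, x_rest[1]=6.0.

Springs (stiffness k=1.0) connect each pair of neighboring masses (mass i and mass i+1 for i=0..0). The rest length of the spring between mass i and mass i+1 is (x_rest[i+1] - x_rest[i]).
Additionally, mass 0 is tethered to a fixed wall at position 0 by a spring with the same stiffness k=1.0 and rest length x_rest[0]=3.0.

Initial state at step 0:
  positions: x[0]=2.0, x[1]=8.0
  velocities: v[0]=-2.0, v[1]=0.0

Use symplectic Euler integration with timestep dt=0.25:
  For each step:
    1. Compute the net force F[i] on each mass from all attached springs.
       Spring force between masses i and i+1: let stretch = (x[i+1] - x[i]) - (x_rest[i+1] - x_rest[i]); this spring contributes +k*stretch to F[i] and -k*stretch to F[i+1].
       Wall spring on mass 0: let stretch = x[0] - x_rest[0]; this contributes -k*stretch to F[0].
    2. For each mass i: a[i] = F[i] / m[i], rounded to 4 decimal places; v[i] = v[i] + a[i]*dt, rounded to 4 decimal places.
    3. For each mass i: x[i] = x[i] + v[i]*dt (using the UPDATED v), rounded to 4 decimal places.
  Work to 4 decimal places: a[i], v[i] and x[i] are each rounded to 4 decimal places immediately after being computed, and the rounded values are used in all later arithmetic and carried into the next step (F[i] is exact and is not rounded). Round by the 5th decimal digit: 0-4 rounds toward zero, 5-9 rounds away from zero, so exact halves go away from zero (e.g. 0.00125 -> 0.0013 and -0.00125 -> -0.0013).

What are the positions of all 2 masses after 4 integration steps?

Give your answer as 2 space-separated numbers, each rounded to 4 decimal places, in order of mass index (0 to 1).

Answer: 2.4719 6.2268

Derivation:
Step 0: x=[2.0000 8.0000] v=[-2.0000 0.0000]
Step 1: x=[1.7500 7.8125] v=[-1.0000 -0.7500]
Step 2: x=[1.7695 7.4336] v=[0.0781 -1.5156]
Step 3: x=[2.0325 6.8882] v=[1.0518 -2.1816]
Step 4: x=[2.4719 6.2268] v=[1.7576 -2.6455]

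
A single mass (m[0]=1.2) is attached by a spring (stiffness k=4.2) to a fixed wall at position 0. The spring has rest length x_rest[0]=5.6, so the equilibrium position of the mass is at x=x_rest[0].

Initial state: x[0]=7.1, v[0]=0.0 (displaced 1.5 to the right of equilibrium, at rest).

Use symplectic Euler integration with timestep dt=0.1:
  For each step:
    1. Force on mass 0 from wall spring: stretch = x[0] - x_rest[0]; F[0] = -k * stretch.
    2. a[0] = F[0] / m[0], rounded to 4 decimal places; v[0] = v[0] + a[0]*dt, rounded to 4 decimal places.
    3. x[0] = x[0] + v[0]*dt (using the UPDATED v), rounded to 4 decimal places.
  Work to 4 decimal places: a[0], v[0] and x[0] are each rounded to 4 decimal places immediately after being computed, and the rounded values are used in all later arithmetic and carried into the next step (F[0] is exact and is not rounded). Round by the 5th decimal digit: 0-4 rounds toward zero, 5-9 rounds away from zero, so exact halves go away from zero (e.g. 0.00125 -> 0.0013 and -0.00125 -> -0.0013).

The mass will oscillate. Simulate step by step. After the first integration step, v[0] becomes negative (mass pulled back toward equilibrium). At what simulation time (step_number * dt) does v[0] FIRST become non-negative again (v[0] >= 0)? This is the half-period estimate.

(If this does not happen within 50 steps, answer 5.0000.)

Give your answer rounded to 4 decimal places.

Step 0: x=[7.1000] v=[0.0000]
Step 1: x=[7.0475] v=[-0.5250]
Step 2: x=[6.9443] v=[-1.0316]
Step 3: x=[6.7941] v=[-1.5021]
Step 4: x=[6.6021] v=[-1.9200]
Step 5: x=[6.3750] v=[-2.2707]
Step 6: x=[6.1208] v=[-2.5420]
Step 7: x=[5.8484] v=[-2.7243]
Step 8: x=[5.5673] v=[-2.8112]
Step 9: x=[5.2873] v=[-2.7998]
Step 10: x=[5.0183] v=[-2.6904]
Step 11: x=[4.7696] v=[-2.4868]
Step 12: x=[4.5500] v=[-2.1962]
Step 13: x=[4.3671] v=[-1.8287]
Step 14: x=[4.2274] v=[-1.3972]
Step 15: x=[4.1357] v=[-0.9168]
Step 16: x=[4.0953] v=[-0.4043]
Step 17: x=[4.1075] v=[0.1224]
First v>=0 after going negative at step 17, time=1.7000

Answer: 1.7000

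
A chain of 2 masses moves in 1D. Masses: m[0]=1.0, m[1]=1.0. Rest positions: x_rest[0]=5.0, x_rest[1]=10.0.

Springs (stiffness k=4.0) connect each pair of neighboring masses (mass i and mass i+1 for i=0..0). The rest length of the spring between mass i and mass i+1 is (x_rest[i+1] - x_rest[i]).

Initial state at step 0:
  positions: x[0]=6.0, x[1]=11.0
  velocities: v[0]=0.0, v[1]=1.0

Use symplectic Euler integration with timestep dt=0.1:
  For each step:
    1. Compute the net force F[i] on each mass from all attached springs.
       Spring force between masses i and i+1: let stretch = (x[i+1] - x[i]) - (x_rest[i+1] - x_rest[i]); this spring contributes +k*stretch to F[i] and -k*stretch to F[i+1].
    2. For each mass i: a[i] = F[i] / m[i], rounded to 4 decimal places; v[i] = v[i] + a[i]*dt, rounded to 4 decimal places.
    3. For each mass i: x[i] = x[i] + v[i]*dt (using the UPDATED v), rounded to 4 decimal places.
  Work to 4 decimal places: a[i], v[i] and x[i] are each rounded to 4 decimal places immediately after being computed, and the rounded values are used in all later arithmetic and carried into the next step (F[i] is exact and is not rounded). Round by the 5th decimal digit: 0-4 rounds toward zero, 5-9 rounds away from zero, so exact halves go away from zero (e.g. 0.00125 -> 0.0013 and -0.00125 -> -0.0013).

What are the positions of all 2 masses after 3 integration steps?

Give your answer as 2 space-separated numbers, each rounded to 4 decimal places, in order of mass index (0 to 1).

Step 0: x=[6.0000 11.0000] v=[0.0000 1.0000]
Step 1: x=[6.0000 11.1000] v=[0.0000 1.0000]
Step 2: x=[6.0040 11.1960] v=[0.0400 0.9600]
Step 3: x=[6.0157 11.2843] v=[0.1168 0.8832]

Answer: 6.0157 11.2843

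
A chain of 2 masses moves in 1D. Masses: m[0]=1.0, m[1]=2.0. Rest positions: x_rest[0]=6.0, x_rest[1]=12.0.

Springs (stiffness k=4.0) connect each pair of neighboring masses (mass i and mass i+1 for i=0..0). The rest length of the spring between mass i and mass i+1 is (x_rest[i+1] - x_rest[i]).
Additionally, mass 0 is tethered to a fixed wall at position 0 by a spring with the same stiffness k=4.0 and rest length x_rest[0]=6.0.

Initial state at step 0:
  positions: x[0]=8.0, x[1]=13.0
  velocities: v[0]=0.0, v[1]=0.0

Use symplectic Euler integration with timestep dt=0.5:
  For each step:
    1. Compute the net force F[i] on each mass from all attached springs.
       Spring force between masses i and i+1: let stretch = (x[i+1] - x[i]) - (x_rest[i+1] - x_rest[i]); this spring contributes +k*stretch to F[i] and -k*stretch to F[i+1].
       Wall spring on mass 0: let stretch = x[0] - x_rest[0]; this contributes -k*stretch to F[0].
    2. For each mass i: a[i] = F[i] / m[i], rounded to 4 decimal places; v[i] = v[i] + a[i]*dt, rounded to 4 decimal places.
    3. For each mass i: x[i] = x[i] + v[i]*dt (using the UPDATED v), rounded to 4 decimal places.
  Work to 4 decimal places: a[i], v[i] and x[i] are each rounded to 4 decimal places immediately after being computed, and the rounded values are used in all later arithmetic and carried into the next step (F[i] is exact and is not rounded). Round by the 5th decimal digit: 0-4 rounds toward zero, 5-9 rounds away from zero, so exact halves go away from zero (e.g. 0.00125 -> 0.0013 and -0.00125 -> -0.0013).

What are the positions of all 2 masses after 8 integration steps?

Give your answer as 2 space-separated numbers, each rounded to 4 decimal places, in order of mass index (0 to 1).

Step 0: x=[8.0000 13.0000] v=[0.0000 0.0000]
Step 1: x=[5.0000 13.5000] v=[-6.0000 1.0000]
Step 2: x=[5.5000 12.7500] v=[1.0000 -1.5000]
Step 3: x=[7.7500 11.3750] v=[4.5000 -2.7500]
Step 4: x=[5.8750 11.1875] v=[-3.7500 -0.3750]
Step 5: x=[3.4375 11.3438] v=[-4.8750 0.3125]
Step 6: x=[5.4688 10.5469] v=[4.0626 -1.5938]
Step 7: x=[7.1094 10.2110] v=[3.2812 -0.6719]
Step 8: x=[4.7422 11.3243] v=[-4.7344 2.2265]

Answer: 4.7422 11.3243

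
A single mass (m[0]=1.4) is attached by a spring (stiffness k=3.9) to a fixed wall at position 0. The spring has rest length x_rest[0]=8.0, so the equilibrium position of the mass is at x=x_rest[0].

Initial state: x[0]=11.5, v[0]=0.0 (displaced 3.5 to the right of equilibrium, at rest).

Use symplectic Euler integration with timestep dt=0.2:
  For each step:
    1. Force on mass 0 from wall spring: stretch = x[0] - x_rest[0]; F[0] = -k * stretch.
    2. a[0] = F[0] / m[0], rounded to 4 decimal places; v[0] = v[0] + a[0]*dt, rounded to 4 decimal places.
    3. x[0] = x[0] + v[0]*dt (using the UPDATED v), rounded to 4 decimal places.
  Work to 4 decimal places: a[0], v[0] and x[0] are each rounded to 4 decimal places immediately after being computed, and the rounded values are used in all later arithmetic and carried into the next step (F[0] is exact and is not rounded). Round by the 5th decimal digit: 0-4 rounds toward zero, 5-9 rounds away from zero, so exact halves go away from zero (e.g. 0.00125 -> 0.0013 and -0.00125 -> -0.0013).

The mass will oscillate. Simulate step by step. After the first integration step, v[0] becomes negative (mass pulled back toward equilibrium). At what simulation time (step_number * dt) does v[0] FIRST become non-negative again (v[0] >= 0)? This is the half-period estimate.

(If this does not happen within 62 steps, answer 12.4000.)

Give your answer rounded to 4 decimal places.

Step 0: x=[11.5000] v=[0.0000]
Step 1: x=[11.1100] v=[-1.9500]
Step 2: x=[10.3735] v=[-3.6827]
Step 3: x=[9.3725] v=[-5.0051]
Step 4: x=[8.2185] v=[-5.7698]
Step 5: x=[7.0402] v=[-5.8915]
Step 6: x=[5.9688] v=[-5.3568]
Step 7: x=[5.1238] v=[-4.2251]
Step 8: x=[4.5993] v=[-2.6226]
Step 9: x=[4.4537] v=[-0.7279]
Step 10: x=[4.7033] v=[1.2479]
First v>=0 after going negative at step 10, time=2.0000

Answer: 2.0000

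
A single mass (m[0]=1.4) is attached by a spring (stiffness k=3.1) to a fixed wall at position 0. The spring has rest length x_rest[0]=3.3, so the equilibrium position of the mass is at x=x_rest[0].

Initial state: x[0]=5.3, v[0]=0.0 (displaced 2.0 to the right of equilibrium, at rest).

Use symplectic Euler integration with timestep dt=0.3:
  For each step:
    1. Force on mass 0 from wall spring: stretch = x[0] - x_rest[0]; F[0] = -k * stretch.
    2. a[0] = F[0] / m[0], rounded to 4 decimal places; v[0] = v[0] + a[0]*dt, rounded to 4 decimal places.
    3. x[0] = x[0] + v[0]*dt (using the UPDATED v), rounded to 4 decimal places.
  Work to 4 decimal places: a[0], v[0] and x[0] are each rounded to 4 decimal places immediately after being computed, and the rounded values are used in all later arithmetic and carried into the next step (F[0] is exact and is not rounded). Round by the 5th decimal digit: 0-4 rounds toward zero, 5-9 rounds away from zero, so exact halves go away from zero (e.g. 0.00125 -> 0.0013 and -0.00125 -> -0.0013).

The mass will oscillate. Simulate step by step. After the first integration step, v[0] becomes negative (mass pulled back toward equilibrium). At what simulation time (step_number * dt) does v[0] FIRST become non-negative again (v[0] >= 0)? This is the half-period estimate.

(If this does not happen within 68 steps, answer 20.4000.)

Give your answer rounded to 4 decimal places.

Step 0: x=[5.3000] v=[0.0000]
Step 1: x=[4.9014] v=[-1.3286]
Step 2: x=[4.1837] v=[-2.3924]
Step 3: x=[3.2899] v=[-2.9794]
Step 4: x=[2.3981] v=[-2.9727]
Step 5: x=[1.6860] v=[-2.3736]
Step 6: x=[1.2956] v=[-1.3014]
Step 7: x=[1.3046] v=[0.0301]
First v>=0 after going negative at step 7, time=2.1000

Answer: 2.1000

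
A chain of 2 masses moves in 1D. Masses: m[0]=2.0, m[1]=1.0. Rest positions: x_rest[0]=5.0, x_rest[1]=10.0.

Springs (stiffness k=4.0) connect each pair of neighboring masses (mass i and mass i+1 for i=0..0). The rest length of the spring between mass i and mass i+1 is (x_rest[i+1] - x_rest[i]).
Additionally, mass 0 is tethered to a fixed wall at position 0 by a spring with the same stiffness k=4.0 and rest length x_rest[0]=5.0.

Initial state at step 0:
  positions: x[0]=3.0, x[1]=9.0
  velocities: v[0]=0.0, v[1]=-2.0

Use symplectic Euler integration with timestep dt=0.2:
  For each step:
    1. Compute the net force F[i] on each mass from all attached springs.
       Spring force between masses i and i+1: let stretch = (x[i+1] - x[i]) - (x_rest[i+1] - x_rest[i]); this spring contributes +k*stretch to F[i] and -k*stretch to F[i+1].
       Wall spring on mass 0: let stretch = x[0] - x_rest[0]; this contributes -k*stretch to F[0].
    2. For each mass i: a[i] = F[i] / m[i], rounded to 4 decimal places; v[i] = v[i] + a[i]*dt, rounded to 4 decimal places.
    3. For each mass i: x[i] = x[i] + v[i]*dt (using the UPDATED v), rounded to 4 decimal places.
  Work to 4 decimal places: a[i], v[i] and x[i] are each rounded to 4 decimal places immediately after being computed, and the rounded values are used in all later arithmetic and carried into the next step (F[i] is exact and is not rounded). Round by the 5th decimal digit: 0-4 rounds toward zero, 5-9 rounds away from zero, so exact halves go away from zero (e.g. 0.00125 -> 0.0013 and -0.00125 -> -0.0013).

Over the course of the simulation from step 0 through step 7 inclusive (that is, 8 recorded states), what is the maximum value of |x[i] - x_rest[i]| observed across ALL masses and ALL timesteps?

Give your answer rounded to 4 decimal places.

Step 0: x=[3.0000 9.0000] v=[0.0000 -2.0000]
Step 1: x=[3.2400 8.4400] v=[1.2000 -2.8000]
Step 2: x=[3.6368 7.8480] v=[1.9840 -2.9600]
Step 3: x=[4.0796 7.3822] v=[2.2138 -2.3290]
Step 4: x=[4.4602 7.1880] v=[1.9030 -0.9711]
Step 5: x=[4.7022 7.3573] v=[1.2100 0.8467]
Step 6: x=[4.7804 7.9018] v=[0.3912 2.7226]
Step 7: x=[4.7259 8.7469] v=[-0.2724 4.2255]
Max displacement = 2.8120

Answer: 2.8120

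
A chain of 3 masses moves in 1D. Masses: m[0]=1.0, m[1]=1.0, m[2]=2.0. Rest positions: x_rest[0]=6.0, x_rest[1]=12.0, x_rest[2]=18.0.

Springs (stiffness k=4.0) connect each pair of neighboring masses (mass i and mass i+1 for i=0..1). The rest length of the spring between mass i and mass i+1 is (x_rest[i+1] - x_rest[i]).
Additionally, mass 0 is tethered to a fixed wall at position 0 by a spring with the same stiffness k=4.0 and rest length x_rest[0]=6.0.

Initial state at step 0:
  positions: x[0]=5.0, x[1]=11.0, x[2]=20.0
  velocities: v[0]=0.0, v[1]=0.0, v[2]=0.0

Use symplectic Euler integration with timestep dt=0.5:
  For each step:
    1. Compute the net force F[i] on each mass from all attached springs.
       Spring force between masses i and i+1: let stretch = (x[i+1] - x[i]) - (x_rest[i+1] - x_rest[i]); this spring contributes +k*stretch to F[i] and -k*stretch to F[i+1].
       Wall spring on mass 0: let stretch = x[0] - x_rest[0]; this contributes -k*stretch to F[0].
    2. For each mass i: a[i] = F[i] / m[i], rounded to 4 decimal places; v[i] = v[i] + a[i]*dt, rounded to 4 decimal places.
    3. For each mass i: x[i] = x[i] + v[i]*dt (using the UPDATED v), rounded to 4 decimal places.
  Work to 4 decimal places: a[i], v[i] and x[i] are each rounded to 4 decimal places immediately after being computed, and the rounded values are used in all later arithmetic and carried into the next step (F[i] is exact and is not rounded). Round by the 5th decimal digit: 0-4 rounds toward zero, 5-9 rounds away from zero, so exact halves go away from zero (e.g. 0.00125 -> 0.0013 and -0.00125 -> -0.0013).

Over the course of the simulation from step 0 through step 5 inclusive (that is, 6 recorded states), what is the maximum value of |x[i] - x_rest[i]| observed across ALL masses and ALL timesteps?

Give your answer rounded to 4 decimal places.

Answer: 3.0000

Derivation:
Step 0: x=[5.0000 11.0000 20.0000] v=[0.0000 0.0000 0.0000]
Step 1: x=[6.0000 14.0000 18.5000] v=[2.0000 6.0000 -3.0000]
Step 2: x=[9.0000 13.5000 17.7500] v=[6.0000 -1.0000 -1.5000]
Step 3: x=[7.5000 12.7500 17.8750] v=[-3.0000 -1.5000 0.2500]
Step 4: x=[3.7500 11.8750 18.4375] v=[-7.5000 -1.7500 1.1250]
Step 5: x=[4.3750 9.4375 18.7188] v=[1.2500 -4.8750 0.5625]
Max displacement = 3.0000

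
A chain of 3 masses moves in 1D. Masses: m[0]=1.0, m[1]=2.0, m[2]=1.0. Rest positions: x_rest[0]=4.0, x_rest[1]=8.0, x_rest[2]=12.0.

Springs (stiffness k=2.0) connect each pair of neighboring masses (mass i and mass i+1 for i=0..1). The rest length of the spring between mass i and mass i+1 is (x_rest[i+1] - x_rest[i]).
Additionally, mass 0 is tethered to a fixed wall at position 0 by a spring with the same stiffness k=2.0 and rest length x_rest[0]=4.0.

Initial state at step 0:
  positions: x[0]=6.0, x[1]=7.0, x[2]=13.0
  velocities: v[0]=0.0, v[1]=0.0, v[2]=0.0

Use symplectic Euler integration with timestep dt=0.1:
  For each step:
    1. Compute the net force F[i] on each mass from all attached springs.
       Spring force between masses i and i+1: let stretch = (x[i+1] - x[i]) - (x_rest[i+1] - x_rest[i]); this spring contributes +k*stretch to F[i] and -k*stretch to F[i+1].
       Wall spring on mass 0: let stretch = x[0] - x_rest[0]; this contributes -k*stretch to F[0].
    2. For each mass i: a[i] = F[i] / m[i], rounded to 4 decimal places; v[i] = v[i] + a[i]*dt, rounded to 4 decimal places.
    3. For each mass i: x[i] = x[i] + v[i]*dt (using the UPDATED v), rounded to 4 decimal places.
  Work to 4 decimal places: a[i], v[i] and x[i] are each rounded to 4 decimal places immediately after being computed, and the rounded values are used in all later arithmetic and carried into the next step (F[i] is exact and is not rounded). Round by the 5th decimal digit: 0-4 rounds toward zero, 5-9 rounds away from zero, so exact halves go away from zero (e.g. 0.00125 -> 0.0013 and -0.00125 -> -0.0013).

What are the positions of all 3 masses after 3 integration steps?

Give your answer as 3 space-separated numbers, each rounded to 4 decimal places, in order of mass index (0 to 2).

Answer: 5.4248 7.2881 12.7689

Derivation:
Step 0: x=[6.0000 7.0000 13.0000] v=[0.0000 0.0000 0.0000]
Step 1: x=[5.9000 7.0500 12.9600] v=[-1.0000 0.5000 -0.4000]
Step 2: x=[5.7050 7.1476 12.8818] v=[-1.9500 0.9760 -0.7820]
Step 3: x=[5.4248 7.2881 12.7689] v=[-2.8025 1.4052 -1.1288]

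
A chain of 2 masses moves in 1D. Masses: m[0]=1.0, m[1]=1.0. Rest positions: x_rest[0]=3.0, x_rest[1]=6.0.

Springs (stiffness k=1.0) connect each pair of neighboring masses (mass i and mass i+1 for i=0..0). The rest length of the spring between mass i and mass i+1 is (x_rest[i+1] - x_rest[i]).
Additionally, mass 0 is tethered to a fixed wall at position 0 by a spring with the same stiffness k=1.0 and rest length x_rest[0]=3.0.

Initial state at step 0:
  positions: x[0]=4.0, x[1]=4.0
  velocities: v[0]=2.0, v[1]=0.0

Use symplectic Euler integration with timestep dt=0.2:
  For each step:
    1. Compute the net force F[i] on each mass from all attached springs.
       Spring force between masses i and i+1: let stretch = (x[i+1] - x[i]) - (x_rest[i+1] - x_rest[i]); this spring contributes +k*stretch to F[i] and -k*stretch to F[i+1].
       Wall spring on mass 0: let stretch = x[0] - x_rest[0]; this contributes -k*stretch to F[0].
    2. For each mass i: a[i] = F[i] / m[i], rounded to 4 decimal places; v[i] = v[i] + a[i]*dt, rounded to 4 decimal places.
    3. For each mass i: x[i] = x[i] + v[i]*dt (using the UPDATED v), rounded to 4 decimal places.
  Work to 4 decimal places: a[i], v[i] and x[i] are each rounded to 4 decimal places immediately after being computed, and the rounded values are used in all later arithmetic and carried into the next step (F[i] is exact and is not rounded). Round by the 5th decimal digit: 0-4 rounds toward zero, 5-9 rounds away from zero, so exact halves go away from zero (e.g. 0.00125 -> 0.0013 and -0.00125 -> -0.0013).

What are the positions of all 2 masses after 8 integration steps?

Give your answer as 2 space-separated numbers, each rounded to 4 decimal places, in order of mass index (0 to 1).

Answer: 2.3852 7.3675

Derivation:
Step 0: x=[4.0000 4.0000] v=[2.0000 0.0000]
Step 1: x=[4.2400 4.1200] v=[1.2000 0.6000]
Step 2: x=[4.3056 4.3648] v=[0.3280 1.2240]
Step 3: x=[4.2013 4.7272] v=[-0.5213 1.8122]
Step 4: x=[3.9500 5.1886] v=[-1.2564 2.3070]
Step 5: x=[3.5903 5.7205] v=[-1.7987 2.6593]
Step 6: x=[3.1722 6.2872] v=[-2.0907 2.8333]
Step 7: x=[2.7518 6.8493] v=[-2.1021 2.8103]
Step 8: x=[2.3852 7.3675] v=[-1.8330 2.5908]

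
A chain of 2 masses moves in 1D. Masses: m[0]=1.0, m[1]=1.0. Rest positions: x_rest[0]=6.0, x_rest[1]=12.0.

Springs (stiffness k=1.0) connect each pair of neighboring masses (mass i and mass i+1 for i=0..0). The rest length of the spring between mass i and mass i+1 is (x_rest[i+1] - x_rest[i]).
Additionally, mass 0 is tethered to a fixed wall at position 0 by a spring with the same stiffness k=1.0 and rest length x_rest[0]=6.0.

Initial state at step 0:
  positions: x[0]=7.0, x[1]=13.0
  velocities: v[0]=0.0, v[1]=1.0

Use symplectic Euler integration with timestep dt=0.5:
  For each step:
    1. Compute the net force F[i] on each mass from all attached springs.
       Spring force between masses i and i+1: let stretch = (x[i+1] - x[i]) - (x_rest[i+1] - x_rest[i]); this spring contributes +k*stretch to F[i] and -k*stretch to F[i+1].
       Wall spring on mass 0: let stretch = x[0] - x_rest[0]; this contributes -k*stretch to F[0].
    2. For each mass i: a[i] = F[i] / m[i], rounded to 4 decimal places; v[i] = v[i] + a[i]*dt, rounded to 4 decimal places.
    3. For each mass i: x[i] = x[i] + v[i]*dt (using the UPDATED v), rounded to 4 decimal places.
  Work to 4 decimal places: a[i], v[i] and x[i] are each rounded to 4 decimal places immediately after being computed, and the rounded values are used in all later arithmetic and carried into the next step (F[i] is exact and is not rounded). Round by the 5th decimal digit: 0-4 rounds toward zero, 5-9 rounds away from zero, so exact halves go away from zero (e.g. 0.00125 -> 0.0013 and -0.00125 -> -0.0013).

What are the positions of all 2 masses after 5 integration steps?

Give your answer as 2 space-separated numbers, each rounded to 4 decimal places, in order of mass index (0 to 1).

Answer: 6.8516 12.8896

Derivation:
Step 0: x=[7.0000 13.0000] v=[0.0000 1.0000]
Step 1: x=[6.7500 13.5000] v=[-0.5000 1.0000]
Step 2: x=[6.5000 13.8125] v=[-0.5000 0.6250]
Step 3: x=[6.4531 13.7969] v=[-0.0938 -0.0313]
Step 4: x=[6.6289 13.4453] v=[0.3516 -0.7032]
Step 5: x=[6.8516 12.8896] v=[0.4454 -1.1114]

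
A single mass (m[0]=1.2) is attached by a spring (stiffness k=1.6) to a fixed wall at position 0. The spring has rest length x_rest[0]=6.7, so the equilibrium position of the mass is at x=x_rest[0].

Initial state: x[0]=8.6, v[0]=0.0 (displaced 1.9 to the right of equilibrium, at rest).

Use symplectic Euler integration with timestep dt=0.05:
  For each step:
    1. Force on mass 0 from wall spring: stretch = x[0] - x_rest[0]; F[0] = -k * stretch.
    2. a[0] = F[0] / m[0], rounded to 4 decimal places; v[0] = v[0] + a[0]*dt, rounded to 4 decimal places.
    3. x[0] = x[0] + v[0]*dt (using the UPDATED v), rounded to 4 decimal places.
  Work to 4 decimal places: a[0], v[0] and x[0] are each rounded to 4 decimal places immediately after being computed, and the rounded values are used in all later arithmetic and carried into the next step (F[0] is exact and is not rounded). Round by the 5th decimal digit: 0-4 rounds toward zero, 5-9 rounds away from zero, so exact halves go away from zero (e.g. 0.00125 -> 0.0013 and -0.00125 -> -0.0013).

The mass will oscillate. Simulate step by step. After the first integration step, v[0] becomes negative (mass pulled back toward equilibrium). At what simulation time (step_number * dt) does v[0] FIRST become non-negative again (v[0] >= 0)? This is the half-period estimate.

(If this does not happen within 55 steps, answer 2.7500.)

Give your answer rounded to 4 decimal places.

Step 0: x=[8.6000] v=[0.0000]
Step 1: x=[8.5937] v=[-0.1267]
Step 2: x=[8.5811] v=[-0.2529]
Step 3: x=[8.5622] v=[-0.3783]
Step 4: x=[8.5371] v=[-0.5024]
Step 5: x=[8.5059] v=[-0.6249]
Step 6: x=[8.4686] v=[-0.7453]
Step 7: x=[8.4254] v=[-0.8632]
Step 8: x=[8.3765] v=[-0.9782]
Step 9: x=[8.3220] v=[-1.0900]
Step 10: x=[8.2621] v=[-1.1981]
Step 11: x=[8.1970] v=[-1.3022]
Step 12: x=[8.1269] v=[-1.4020]
Step 13: x=[8.0520] v=[-1.4971]
Step 14: x=[7.9726] v=[-1.5872]
Step 15: x=[7.8890] v=[-1.6720]
Step 16: x=[7.8014] v=[-1.7513]
Step 17: x=[7.7102] v=[-1.8247]
Step 18: x=[7.6156] v=[-1.8920]
Step 19: x=[7.5180] v=[-1.9530]
Step 20: x=[7.4176] v=[-2.0075]
Step 21: x=[7.3148] v=[-2.0553]
Step 22: x=[7.2100] v=[-2.0963]
Step 23: x=[7.1035] v=[-2.1303]
Step 24: x=[6.9956] v=[-2.1572]
Step 25: x=[6.8868] v=[-2.1769]
Step 26: x=[6.7773] v=[-2.1894]
Step 27: x=[6.6676] v=[-2.1946]
Step 28: x=[6.5580] v=[-2.1924]
Step 29: x=[6.4489] v=[-2.1829]
Step 30: x=[6.3406] v=[-2.1662]
Step 31: x=[6.2335] v=[-2.1422]
Step 32: x=[6.1279] v=[-2.1111]
Step 33: x=[6.0243] v=[-2.0730]
Step 34: x=[5.9229] v=[-2.0280]
Step 35: x=[5.8241] v=[-1.9762]
Step 36: x=[5.7282] v=[-1.9178]
Step 37: x=[5.6356] v=[-1.8530]
Step 38: x=[5.5465] v=[-1.7820]
Step 39: x=[5.4612] v=[-1.7051]
Step 40: x=[5.3801] v=[-1.6225]
Step 41: x=[5.3034] v=[-1.5345]
Step 42: x=[5.2313] v=[-1.4414]
Step 43: x=[5.1641] v=[-1.3435]
Step 44: x=[5.1020] v=[-1.2411]
Step 45: x=[5.0453] v=[-1.1346]
Step 46: x=[4.9941] v=[-1.0243]
Step 47: x=[4.9486] v=[-0.9106]
Step 48: x=[4.9089] v=[-0.7938]
Step 49: x=[4.8752] v=[-0.6744]
Step 50: x=[4.8476] v=[-0.5527]
Step 51: x=[4.8261] v=[-0.4292]
Step 52: x=[4.8109] v=[-0.3043]
Step 53: x=[4.8020] v=[-0.1784]
Step 54: x=[4.7994] v=[-0.0519]
Step 55: x=[4.8031] v=[0.0748]
First v>=0 after going negative at step 55, time=2.7500

Answer: 2.7500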